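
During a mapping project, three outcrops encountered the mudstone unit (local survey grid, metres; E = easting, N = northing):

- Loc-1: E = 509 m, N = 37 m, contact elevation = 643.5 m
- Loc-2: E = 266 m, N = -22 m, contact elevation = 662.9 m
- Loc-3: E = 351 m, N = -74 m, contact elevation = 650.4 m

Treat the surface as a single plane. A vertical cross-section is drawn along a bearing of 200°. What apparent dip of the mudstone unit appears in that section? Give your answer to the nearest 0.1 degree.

2.3°

Let the plane be z = a·E + b·N + c.
Loc-2−Loc-1: −243a − 59b = 19.4;  Loc-3−Loc-1: −158a − 111b = 6.9.
Solving gives a = −0.09893, b = 0.07866.
Unit vector along 200° is (sin 200°, cos 200°) = (-0.3420, -0.9397).
Slope in that direction = a·(-0.3420) + b·(-0.9397) = −0.04008.
Apparent dip = arctan|0.04008| = 2.3° (true dip is 7.2°, so apparent ≤ true as expected).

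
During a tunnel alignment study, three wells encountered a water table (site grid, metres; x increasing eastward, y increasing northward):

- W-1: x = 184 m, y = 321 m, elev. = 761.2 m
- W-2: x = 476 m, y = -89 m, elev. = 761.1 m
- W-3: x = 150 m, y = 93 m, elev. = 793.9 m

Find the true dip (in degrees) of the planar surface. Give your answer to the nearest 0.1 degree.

11.6°

Two edge vectors: W-1→W-2 = (292, -410, -0.1), W-1→W-3 = (-34, -228, 32.7).
Normal n = (W-1→W-2) × (W-1→W-3) = (-13429.8, -9545, -80516).
So ∂z/∂x = −n_x/n_z = −0.16680 and ∂z/∂y = −n_y/n_z = −0.11855.
Gradient magnitude |∇z| = √(a² + b²) = √(0.02782 + 0.01405) = 0.20463.
True dip = arctan(0.20463) = 11.6°, dipping toward NE (azimuth ≈ 055°).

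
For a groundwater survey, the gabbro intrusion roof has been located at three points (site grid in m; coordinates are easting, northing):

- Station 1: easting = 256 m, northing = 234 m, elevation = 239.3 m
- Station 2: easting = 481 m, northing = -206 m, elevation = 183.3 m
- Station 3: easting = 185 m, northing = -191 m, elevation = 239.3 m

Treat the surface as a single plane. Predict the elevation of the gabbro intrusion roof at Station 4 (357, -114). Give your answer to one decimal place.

Two edge vectors: Station 1→Station 2 = (225, -440, -56), Station 1→Station 3 = (-71, -425, 0).
Normal n = (Station 1→Station 2) × (Station 1→Station 3) = (-23800, 3976, -126865).
So ∂z/∂easting = −n_x/n_z = −0.18760 and ∂z/∂northing = −n_y/n_z = 0.03134.
Intercept c from Station 1: 239.3 + 48.03 − 7.33 = 279.99.
At (357, -114): z = −67.0 − 3.6 + 279.99 = 209.4 m.

209.4 m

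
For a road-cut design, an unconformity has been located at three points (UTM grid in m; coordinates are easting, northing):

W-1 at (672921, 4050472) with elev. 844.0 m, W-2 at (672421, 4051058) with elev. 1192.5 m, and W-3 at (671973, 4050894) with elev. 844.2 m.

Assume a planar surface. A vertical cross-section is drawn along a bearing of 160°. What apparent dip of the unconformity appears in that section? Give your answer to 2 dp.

Two edge vectors: W-1→W-2 = (-500, 586, 348.5), W-1→W-3 = (-948, 422, 0.2).
Normal n = (W-1→W-2) × (W-1→W-3) = (-146949.8, -330278, 344528).
So ∂z/∂easting = −n_x/n_z = 0.42652 and ∂z/∂northing = −n_y/n_z = 0.95864.
Unit vector along 160° is (sin 160°, cos 160°) = (0.3420, -0.9397).
Slope in that direction = a·(0.3420) + b·(-0.9397) = −0.75495.
Apparent dip = arctan|0.75495| = 37.05° (true dip is 46.4°, so apparent ≤ true as expected).

37.05°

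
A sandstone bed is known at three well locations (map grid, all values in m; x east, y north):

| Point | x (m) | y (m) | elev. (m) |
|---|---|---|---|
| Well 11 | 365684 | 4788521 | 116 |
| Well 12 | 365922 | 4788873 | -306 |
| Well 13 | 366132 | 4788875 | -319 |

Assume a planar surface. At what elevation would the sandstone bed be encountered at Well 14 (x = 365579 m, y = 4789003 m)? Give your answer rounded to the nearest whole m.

Let the plane be z = a·x + b·y + c.
Well 12−Well 11: 238a + 352b = −422;  Well 13−Well 11: 448a + 354b = −435.
Solving gives a = −0.05081423, b = −1.16450629.
Then c = 116 − a·365684 − b·4788521 = 5594960.78.
At (365579, 4789003): z = −18576.6 − 5576824.1 + 5594960.78 = -440.0 m.

-440 m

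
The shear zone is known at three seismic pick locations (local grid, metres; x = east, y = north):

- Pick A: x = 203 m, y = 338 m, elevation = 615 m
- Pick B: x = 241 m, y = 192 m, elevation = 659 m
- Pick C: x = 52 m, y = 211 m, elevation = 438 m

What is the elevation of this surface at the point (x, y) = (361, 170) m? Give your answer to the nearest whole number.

Two edge vectors: Pick A→Pick B = (38, -146, 44), Pick A→Pick C = (-151, -127, -177).
Normal n = (Pick A→Pick B) × (Pick A→Pick C) = (31430, 82, -26872).
So ∂z/∂x = −n_x/n_z = 1.16962 and ∂z/∂y = −n_y/n_z = 0.00305.
Intercept c from Pick A: 615 − 237.43 − 1.03 = 376.54.
At (361, 170): z = 422.2 + 0.5 + 376.54 = 799.3 m.

799 m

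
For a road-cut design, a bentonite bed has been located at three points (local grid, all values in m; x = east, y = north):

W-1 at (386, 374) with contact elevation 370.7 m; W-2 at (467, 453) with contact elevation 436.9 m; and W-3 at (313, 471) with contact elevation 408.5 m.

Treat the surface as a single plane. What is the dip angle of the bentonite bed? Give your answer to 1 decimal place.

32.3°

Let the plane be z = a·x + b·y + c.
W-2−W-1: 81a + 79b = 66.2;  W-3−W-1: −73a + 97b = 37.8.
Solving gives a = 0.25214, b = 0.57945.
Gradient magnitude |∇z| = √(a² + b²) = √(0.06358 + 0.33576) = 0.63193.
True dip = arctan(0.63193) = 32.3°, dipping toward SSW (azimuth ≈ 204°).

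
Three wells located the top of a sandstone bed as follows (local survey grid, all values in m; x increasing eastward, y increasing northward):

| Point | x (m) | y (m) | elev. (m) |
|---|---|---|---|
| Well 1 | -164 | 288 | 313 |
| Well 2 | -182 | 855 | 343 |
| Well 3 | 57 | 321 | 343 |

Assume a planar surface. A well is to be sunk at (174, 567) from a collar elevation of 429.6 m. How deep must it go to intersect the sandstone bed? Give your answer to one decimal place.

Let the plane be z = a·x + b·y + c.
Well 2−Well 1: −18a + 567b = 30;  Well 3−Well 1: 221a + 33b = 30.
Solving gives a = 0.12724, b = 0.05695.
Then c = 313 − a·-164 − b·288 = 317.47.
At (174, 567): z_contact = 22.14 + 32.29 + 317.47 = 371.90 m.
Depth below ground = 429.6 − 371.90 = 57.7 m.

57.7 m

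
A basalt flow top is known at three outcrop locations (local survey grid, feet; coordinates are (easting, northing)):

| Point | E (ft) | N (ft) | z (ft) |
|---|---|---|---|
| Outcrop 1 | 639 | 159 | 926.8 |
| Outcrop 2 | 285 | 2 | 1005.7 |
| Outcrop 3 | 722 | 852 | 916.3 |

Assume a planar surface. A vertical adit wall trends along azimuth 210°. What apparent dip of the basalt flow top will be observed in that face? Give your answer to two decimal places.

Let the plane be z = a·E + b·N + c.
Outcrop 2−Outcrop 1: −354a − 157b = 78.9;  Outcrop 3−Outcrop 1: 83a + 693b = −10.5.
Solving gives a = −0.22829, b = 0.01219.
Unit vector along 210° is (sin 210°, cos 210°) = (-0.5000, -0.8660).
Slope in that direction = a·(-0.5000) + b·(-0.8660) = 0.10359.
Apparent dip = arctan|0.10359| = 5.91° (true dip is 12.9°, so apparent ≤ true as expected).

5.91°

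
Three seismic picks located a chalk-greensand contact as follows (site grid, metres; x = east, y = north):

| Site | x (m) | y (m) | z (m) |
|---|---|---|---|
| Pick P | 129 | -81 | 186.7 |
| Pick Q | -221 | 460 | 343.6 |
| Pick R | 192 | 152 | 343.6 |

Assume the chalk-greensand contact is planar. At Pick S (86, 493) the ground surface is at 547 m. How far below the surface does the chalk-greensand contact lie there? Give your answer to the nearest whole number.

57 m

Let the plane be z = a·x + b·y + c.
Pick Q−Pick P: −350a + 541b = 156.9;  Pick R−Pick P: 63a + 233b = 156.9.
Solving gives a = 0.41792, b = 0.56039.
Then c = 186.7 − a·129 − b·-81 = 178.18.
At (86, 493): z_contact = 35.9 + 276.3 + 178.18 = 490.4 m.
Depth below ground = 547 − 490.4 = 57 m.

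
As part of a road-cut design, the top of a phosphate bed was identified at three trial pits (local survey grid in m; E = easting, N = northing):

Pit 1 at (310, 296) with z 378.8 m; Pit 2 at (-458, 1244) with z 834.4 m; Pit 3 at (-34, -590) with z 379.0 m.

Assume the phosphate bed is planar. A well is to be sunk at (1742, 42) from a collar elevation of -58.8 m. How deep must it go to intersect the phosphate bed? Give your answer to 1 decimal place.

176.5 m

Two edge vectors: Pit 1→Pit 2 = (-768, 948, 455.6), Pit 1→Pit 3 = (-344, -886, 0.2).
Normal n = (Pit 1→Pit 2) × (Pit 1→Pit 3) = (403851.2, -156572.8, 1006560).
So ∂z/∂E = −n_x/n_z = −0.401219 and ∂z/∂N = −n_y/n_z = 0.155552.
Intercept c from Pit 1: 378.8 + 124.38 − 46.04 = 457.13.
At (1742, 42): z_contact = −698.92 + 6.53 + 457.13 = -235.26 m.
Depth below ground = -58.8 − (-235.26) = 176.5 m.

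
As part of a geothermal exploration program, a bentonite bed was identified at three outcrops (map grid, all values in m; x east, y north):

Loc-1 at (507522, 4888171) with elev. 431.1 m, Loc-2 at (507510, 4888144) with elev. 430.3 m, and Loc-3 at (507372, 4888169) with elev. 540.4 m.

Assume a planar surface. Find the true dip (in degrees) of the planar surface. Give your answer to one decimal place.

39.2°

Two edge vectors: Loc-1→Loc-2 = (-12, -27, -0.8), Loc-1→Loc-3 = (-150, -2, 109.3).
Normal n = (Loc-1→Loc-2) × (Loc-1→Loc-3) = (-2952.7, 1431.6, -4026).
So ∂z/∂x = −n_x/n_z = −0.73341 and ∂z/∂y = −n_y/n_z = 0.35559.
Gradient magnitude |∇z| = √(a² + b²) = √(0.53789 + 0.12644) = 0.81506.
True dip = arctan(0.81506) = 39.2°, dipping toward ESE (azimuth ≈ 116°).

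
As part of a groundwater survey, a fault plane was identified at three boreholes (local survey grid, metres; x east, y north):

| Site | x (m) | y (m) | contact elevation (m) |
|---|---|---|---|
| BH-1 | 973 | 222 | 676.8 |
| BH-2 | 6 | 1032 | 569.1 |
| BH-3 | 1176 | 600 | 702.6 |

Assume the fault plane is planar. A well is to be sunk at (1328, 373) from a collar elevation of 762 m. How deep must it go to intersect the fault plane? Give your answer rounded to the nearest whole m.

Two edge vectors: BH-1→BH-2 = (-967, 810, -107.7), BH-1→BH-3 = (203, 378, 25.8).
Normal n = (BH-1→BH-2) × (BH-1→BH-3) = (61608.6, 3085.5, -529956).
So ∂z/∂x = −n_x/n_z = 0.11625 and ∂z/∂y = −n_y/n_z = 0.00582.
Intercept c from BH-1: 676.8 − 113.11 − 1.29 = 562.39.
At (1328, 373): z_contact = 154.4 + 2.2 + 562.39 = 718.9 m.
Depth below ground = 762 − 718.9 = 43 m.

43 m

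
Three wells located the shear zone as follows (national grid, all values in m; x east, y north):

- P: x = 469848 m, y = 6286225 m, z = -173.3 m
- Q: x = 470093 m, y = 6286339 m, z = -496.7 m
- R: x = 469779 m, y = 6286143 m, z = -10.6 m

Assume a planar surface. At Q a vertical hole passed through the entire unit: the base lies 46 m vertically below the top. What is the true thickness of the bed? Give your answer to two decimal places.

24.64 m

Two edge vectors: P→Q = (245, 114, -323.4), P→R = (-69, -82, 162.7).
Normal n = (P→Q) × (P→R) = (-7971, -17546.9, -12224).
So ∂z/∂x = −n_x/n_z = −0.65208 and ∂z/∂y = −n_y/n_z = −1.43545.
|∇z| = √(a²+b²) = 1.57661, so dip δ = arctan(1.57661) = 57.61°.
True thickness = vertical thickness × cos δ = 46 × cos 57.61° = 24.64 m.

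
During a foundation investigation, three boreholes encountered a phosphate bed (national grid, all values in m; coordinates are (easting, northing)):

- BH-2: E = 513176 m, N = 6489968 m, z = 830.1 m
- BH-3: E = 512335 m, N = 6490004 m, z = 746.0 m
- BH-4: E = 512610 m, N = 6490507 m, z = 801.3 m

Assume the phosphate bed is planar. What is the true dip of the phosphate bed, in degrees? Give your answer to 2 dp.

Two edge vectors: BH-2→BH-3 = (-841, 36, -84.1), BH-2→BH-4 = (-566, 539, -28.8).
Normal n = (BH-2→BH-3) × (BH-2→BH-4) = (44293.1, 23379.8, -432923).
So ∂z/∂E = −n_x/n_z = 0.10231 and ∂z/∂N = −n_y/n_z = 0.05400.
Gradient magnitude |∇z| = √(a² + b²) = √(0.01047 + 0.00292) = 0.11569.
True dip = arctan(0.11569) = 6.60°, dipping toward WSW (azimuth ≈ 242°).

6.60°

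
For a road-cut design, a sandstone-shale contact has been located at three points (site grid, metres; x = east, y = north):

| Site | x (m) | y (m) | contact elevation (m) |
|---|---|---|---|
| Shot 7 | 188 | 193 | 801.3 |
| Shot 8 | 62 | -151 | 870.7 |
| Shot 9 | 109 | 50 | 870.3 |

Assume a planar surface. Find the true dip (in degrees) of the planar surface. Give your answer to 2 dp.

Two edge vectors: Shot 7→Shot 8 = (-126, -344, 69.4), Shot 7→Shot 9 = (-79, -143, 69).
Normal n = (Shot 7→Shot 8) × (Shot 7→Shot 9) = (-13811.8, 3211.4, -9158).
So ∂z/∂x = −n_x/n_z = −1.50817 and ∂z/∂y = −n_y/n_z = 0.35067.
Gradient magnitude |∇z| = √(a² + b²) = √(2.27457 + 0.12297) = 1.54840.
True dip = arctan(1.54840) = 57.14°, dipping toward ESE (azimuth ≈ 103°).

57.14°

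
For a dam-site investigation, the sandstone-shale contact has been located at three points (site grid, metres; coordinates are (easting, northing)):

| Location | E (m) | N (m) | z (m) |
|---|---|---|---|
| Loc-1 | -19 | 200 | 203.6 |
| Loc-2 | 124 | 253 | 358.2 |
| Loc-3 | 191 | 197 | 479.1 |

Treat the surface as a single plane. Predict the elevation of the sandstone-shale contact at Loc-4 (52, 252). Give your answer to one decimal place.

265.0 m

Let the plane be z = a·E + b·N + c.
Loc-2−Loc-1: 143a + 53b = 154.6;  Loc-3−Loc-1: 210a − 3b = 275.5.
Solving gives a = 1.30334, b = −0.59958.
Then c = 203.6 − a·-19 − b·200 = 348.28.
At (52, 252): z = 67.8 − 151.1 + 348.28 = 265.0 m.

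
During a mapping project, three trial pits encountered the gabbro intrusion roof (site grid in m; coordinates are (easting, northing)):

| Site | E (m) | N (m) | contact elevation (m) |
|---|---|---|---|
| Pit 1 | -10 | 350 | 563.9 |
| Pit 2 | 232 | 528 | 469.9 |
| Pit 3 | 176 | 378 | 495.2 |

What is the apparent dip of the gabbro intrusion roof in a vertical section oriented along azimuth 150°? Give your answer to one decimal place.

8.8°

Two edge vectors: Pit 1→Pit 2 = (242, 178, -94), Pit 1→Pit 3 = (186, 28, -68.7).
Normal n = (Pit 1→Pit 2) × (Pit 1→Pit 3) = (-9596.6, -858.6, -26332).
So ∂z/∂E = −n_x/n_z = −0.36445 and ∂z/∂N = −n_y/n_z = −0.03261.
Unit vector along 150° is (sin 150°, cos 150°) = (0.5000, -0.8660).
Slope in that direction = a·(0.5000) + b·(-0.8660) = −0.15398.
Apparent dip = arctan|0.15398| = 8.8° (true dip is 20.1°, so apparent ≤ true as expected).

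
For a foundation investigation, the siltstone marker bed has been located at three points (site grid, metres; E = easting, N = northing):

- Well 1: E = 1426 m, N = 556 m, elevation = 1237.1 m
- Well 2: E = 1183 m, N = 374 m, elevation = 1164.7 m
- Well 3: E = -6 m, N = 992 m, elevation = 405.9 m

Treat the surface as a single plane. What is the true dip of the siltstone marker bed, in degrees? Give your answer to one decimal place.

29.5°

Two edge vectors: Well 1→Well 2 = (-243, -182, -72.4), Well 1→Well 3 = (-1432, 436, -831.2).
Normal n = (Well 1→Well 2) × (Well 1→Well 3) = (182844.8, -98304.8, -366572).
So ∂z/∂E = −n_x/n_z = 0.49880 and ∂z/∂N = −n_y/n_z = −0.26817.
Gradient magnitude |∇z| = √(a² + b²) = √(0.24880 + 0.07192) = 0.56632.
True dip = arctan(0.56632) = 29.5°, dipping toward WNW (azimuth ≈ 298°).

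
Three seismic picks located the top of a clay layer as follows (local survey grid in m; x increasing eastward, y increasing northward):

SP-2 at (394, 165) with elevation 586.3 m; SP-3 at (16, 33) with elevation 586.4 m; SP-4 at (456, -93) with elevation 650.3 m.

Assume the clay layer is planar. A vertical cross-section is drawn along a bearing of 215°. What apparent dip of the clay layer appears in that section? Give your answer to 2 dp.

Two edge vectors: SP-2→SP-3 = (-378, -132, 0.1), SP-2→SP-4 = (62, -258, 64).
Normal n = (SP-2→SP-3) × (SP-2→SP-4) = (-8422.2, 24198.2, 105708).
So ∂z/∂x = −n_x/n_z = 0.07967 and ∂z/∂y = −n_y/n_z = −0.22892.
Unit vector along 215° is (sin 215°, cos 215°) = (-0.5736, -0.8192).
Slope in that direction = a·(-0.5736) + b·(-0.8192) = 0.14182.
Apparent dip = arctan|0.14182| = 8.07° (true dip is 13.6°, so apparent ≤ true as expected).

8.07°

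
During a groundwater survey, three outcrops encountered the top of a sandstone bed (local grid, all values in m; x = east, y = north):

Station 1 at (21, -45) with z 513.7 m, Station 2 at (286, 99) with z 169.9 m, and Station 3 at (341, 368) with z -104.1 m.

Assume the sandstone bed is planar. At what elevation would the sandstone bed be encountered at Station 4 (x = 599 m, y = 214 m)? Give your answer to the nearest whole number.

-189 m

Two edge vectors: Station 1→Station 2 = (265, 144, -343.8), Station 1→Station 3 = (320, 413, -617.8).
Normal n = (Station 1→Station 2) × (Station 1→Station 3) = (53026.2, 53701, 63365).
So ∂z/∂x = −n_x/n_z = −0.83684 and ∂z/∂y = −n_y/n_z = −0.84749.
Intercept c from Station 1: 513.7 + 17.57 − 38.14 = 493.14.
At (599, 214): z = −501.3 − 181.4 + 493.14 = -189.5 m.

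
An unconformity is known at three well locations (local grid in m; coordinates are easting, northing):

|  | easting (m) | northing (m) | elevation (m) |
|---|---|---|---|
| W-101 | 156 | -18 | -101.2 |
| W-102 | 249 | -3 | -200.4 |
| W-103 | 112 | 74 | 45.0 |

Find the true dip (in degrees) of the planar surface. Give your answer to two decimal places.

57.75°

Two edge vectors: W-101→W-102 = (93, 15, -99.2), W-101→W-103 = (-44, 92, 146.2).
Normal n = (W-101→W-102) × (W-101→W-103) = (11319.4, -9231.8, 9216).
So ∂z/∂easting = −n_x/n_z = −1.22823 and ∂z/∂northing = −n_y/n_z = 1.00171.
Gradient magnitude |∇z| = √(a² + b²) = √(1.50856 + 1.00343) = 1.58493.
True dip = arctan(1.58493) = 57.75°, dipping toward SE (azimuth ≈ 129°).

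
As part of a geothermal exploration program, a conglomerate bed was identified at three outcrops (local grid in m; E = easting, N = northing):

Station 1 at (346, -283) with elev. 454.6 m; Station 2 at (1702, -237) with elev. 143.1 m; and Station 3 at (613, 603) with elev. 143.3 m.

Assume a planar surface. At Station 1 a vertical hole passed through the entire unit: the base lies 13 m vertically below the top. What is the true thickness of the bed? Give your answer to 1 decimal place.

12.2 m

Let the plane be z = a·E + b·N + c.
Station 2−Station 1: 1356a + 46b = −311.5;  Station 3−Station 1: 267a + 886b = −311.3.
Solving gives a = −0.22005, b = −0.28504.
|∇z| = √(a²+b²) = 0.36010, so dip δ = arctan(0.36010) = 19.80°.
True thickness = vertical thickness × cos δ = 13 × cos 19.80° = 12.2 m.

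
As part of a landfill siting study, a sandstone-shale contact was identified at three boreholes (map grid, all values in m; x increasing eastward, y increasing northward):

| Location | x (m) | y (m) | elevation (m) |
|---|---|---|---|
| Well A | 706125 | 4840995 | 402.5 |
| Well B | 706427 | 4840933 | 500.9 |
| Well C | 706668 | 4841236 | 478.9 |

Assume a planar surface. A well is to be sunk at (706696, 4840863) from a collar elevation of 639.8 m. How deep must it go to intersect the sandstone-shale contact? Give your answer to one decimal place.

47.0 m

Two edge vectors: Well A→Well B = (302, -62, 98.4), Well A→Well C = (543, 241, 76.4).
Normal n = (Well A→Well B) × (Well A→Well C) = (-28451.2, 30358.4, 106448).
So ∂z/∂x = −n_x/n_z = 0.267277920 and ∂z/∂y = −n_y/n_z = −0.285194649.
Intercept c from Well A: 402.5 − 188731.62 + 1380625.87 = 1192296.75.
At (706696, 4840863): z_contact = 188884.24 − 1380588.22 + 1192296.75 = 592.76 m.
Depth below ground = 639.8 − 592.76 = 47.0 m.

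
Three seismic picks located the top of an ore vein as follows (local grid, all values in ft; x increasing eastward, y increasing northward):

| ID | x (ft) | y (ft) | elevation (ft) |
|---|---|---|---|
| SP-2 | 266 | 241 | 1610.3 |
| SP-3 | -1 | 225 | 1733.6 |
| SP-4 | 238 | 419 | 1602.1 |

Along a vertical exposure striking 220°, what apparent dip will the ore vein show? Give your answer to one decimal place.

Let the plane be z = a·x + b·y + c.
SP-3−SP-2: −267a − 16b = 123.3;  SP-4−SP-2: −28a + 178b = −8.2.
Solving gives a = −0.45475, b = −0.11760.
Unit vector along 220° is (sin 220°, cos 220°) = (-0.6428, -0.7660).
Slope in that direction = a·(-0.6428) + b·(-0.7660) = 0.38240.
Apparent dip = arctan|0.38240| = 20.9° (true dip is 25.2°, so apparent ≤ true as expected).

20.9°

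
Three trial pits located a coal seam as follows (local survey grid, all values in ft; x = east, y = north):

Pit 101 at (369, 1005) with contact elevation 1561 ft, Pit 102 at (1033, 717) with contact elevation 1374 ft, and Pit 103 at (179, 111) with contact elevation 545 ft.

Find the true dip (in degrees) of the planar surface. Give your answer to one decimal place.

Two edge vectors: Pit 101→Pit 102 = (664, -288, -187), Pit 101→Pit 103 = (-190, -894, -1016).
Normal n = (Pit 101→Pit 102) × (Pit 101→Pit 103) = (125430, 710154, -648336).
So ∂z/∂x = −n_x/n_z = 0.19346 and ∂z/∂y = −n_y/n_z = 1.09535.
Gradient magnitude |∇z| = √(a² + b²) = √(0.03743 + 1.19979) = 1.11230.
True dip = arctan(1.11230) = 48.0°, dipping toward S (azimuth ≈ 190°).

48.0°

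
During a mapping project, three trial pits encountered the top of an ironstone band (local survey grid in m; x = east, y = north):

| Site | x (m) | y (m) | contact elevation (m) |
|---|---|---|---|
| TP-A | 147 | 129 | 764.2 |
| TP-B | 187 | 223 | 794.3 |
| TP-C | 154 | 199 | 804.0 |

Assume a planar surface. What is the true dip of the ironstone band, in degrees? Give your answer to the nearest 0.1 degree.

45.0°

Let the plane be z = a·x + b·y + c.
TP-B−TP-A: 40a + 94b = 30.1;  TP-C−TP-A: 7a + 70b = 39.8.
Solving gives a = −0.76293, b = 0.64486.
Gradient magnitude |∇z| = √(a² + b²) = √(0.58206 + 0.41585) = 0.99896.
True dip = arctan(0.99896) = 45.0°, dipping toward SE (azimuth ≈ 130°).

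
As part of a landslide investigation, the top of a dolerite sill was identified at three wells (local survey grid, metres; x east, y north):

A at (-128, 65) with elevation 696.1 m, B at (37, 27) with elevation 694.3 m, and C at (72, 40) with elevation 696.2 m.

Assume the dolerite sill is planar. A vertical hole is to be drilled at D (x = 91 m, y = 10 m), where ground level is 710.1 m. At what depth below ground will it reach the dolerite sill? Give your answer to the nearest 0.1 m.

Two edge vectors: A→B = (165, -38, -1.8), A→C = (200, -25, 0.1).
Normal n = (A→B) × (A→C) = (-48.8, -376.5, 3475).
So ∂z/∂x = −n_x/n_z = 0.01404 and ∂z/∂y = −n_y/n_z = 0.10835.
Intercept c from A: 696.1 + 1.80 − 7.04 = 690.86.
At (91, 10): z_contact = 1.28 + 1.08 + 690.86 = 693.22 m.
Depth below ground = 710.1 − 693.22 = 16.9 m.

16.9 m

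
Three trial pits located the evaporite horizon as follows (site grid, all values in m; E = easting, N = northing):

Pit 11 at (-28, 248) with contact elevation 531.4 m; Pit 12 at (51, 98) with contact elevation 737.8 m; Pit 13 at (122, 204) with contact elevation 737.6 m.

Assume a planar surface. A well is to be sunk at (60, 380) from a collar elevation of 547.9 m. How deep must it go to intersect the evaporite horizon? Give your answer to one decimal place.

17.2 m

Let the plane be z = a·E + b·N + c.
Pit 12−Pit 11: 79a − 150b = 206.4;  Pit 13−Pit 11: 150a − 44b = 206.2.
Solving gives a = 1.14847, b = −0.77114.
Then c = 531.4 − a·-28 − b·248 = 754.80.
At (60, 380): z_contact = 68.91 − 293.03 + 754.80 = 530.67 m.
Depth below ground = 547.9 − 530.67 = 17.2 m.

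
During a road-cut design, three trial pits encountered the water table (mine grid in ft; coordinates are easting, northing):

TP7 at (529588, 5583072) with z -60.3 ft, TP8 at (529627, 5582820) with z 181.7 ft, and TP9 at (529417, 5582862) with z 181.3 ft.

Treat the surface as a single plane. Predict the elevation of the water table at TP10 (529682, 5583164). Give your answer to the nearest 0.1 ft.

-169.9 ft

Let the plane be z = a·easting + b·northing + c.
TP8−TP7: 39a − 252b = 242;  TP9−TP7: −171a − 210b = 241.6.
Solving gives a = −0.196232596, b = −0.990686791.
Then c = -60.3 − a·529588 − b·5583072 = 5634937.81.
At (529682, 5583164): z = −103940.9 − 5531166.8 + 5634937.81 = -169.9 ft.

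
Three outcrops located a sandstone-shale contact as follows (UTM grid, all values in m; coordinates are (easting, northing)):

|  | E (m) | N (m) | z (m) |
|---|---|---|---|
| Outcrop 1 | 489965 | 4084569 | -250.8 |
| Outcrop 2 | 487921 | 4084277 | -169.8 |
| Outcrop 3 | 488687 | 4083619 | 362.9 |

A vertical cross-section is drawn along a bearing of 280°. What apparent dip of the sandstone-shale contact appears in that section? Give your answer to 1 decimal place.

Two edge vectors: Outcrop 1→Outcrop 2 = (-2044, -292, 81), Outcrop 1→Outcrop 3 = (-1278, -950, 613.7).
Normal n = (Outcrop 1→Outcrop 2) × (Outcrop 1→Outcrop 3) = (-102250.4, 1150884.8, 1568624).
So ∂z/∂E = −n_x/n_z = 0.06518 and ∂z/∂N = −n_y/n_z = −0.73369.
Unit vector along 280° is (sin 280°, cos 280°) = (-0.9848, 0.1736).
Slope in that direction = a·(-0.9848) + b·(0.1736) = −0.19160.
Apparent dip = arctan|0.19160| = 10.8° (true dip is 36.4°, so apparent ≤ true as expected).

10.8°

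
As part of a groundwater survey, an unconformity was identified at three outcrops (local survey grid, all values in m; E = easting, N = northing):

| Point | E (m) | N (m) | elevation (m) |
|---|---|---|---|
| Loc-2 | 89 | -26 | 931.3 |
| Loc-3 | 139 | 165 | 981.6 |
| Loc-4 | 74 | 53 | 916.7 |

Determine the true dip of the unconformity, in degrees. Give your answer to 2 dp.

44.78°

Let the plane be z = a·E + b·N + c.
Loc-3−Loc-2: 50a + 191b = 50.3;  Loc-4−Loc-2: −15a + 79b = −14.6.
Solving gives a = 0.99227, b = 0.00360.
Gradient magnitude |∇z| = √(a² + b²) = √(0.98459 + 0.00001) = 0.99227.
True dip = arctan(0.99227) = 44.78°, dipping toward W (azimuth ≈ 270°).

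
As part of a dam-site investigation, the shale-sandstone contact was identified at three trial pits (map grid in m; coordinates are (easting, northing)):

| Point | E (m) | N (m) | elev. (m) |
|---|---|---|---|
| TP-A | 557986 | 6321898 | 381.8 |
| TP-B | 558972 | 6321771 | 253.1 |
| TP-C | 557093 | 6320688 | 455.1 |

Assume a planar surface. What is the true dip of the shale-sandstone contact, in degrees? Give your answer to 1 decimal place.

7.4°

Let the plane be z = a·E + b·N + c.
TP-B−TP-A: 986a − 127b = −128.7;  TP-C−TP-A: −893a − 1210b = 73.3.
Solving gives a = −0.12632, b = 0.03265.
Gradient magnitude |∇z| = √(a² + b²) = √(0.01596 + 0.00107) = 0.13047.
True dip = arctan(0.13047) = 7.4°, dipping toward ESE (azimuth ≈ 104°).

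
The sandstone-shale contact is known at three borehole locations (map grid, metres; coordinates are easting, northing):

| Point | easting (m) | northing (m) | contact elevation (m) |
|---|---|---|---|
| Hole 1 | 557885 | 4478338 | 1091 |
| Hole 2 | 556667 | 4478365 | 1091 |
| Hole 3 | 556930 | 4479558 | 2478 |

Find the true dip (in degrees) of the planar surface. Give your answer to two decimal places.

49.17°

Two edge vectors: Hole 1→Hole 2 = (-1218, 27, 0), Hole 1→Hole 3 = (-955, 1220, 1387).
Normal n = (Hole 1→Hole 2) × (Hole 1→Hole 3) = (37449, 1689366, -1460175).
So ∂z/∂easting = −n_x/n_z = 0.02565 and ∂z/∂northing = −n_y/n_z = 1.15696.
Gradient magnitude |∇z| = √(a² + b²) = √(0.00066 + 1.33856) = 1.15725.
True dip = arctan(1.15725) = 49.17°, dipping toward S (azimuth ≈ 181°).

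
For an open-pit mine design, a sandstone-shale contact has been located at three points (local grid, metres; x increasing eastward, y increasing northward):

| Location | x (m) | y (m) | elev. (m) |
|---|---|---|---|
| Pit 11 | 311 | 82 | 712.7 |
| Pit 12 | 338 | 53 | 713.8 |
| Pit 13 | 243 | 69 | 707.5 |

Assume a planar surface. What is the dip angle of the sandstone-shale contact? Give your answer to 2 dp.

Let the plane be z = a·x + b·y + c.
Pit 12−Pit 11: 27a − 29b = 1.1;  Pit 13−Pit 11: −68a − 13b = −5.2.
Solving gives a = 0.07107, b = 0.02824.
Gradient magnitude |∇z| = √(a² + b²) = √(0.00505 + 0.00080) = 0.07648.
True dip = arctan(0.07648) = 4.37°, dipping toward WSW (azimuth ≈ 248°).

4.37°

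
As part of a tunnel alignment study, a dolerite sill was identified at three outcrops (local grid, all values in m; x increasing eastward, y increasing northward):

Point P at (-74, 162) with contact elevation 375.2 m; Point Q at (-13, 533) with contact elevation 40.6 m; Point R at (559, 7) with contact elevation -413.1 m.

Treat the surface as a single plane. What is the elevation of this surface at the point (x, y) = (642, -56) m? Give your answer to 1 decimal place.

Let the plane be z = a·x + b·y + c.
Point Q−Point P: 61a + 371b = −334.6;  Point R−Point P: 633a − 155b = −788.3.
Solving gives a = −1.40944, b = −0.67015.
Then c = 375.2 − a·-74 − b·162 = 379.47.
At (642, -56): z = −904.9 + 37.5 + 379.47 = -487.9 m.

-487.9 m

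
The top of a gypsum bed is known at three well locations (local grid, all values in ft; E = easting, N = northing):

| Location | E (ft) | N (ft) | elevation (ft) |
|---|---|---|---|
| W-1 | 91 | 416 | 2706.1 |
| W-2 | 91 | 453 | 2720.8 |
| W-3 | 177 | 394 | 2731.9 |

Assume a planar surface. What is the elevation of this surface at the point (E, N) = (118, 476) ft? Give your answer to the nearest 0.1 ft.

2740.8 ft

Two edge vectors: W-1→W-2 = (0, 37, 14.7), W-1→W-3 = (86, -22, 25.8).
Normal n = (W-1→W-2) × (W-1→W-3) = (1278, 1264.2, -3182).
So ∂z/∂E = −n_x/n_z = 0.40163 and ∂z/∂N = −n_y/n_z = 0.39730.
Intercept c from W-1: 2706.1 − 36.55 − 165.28 = 2504.28.
At (118, 476): z = 47.4 + 189.1 + 2504.28 = 2740.8 ft.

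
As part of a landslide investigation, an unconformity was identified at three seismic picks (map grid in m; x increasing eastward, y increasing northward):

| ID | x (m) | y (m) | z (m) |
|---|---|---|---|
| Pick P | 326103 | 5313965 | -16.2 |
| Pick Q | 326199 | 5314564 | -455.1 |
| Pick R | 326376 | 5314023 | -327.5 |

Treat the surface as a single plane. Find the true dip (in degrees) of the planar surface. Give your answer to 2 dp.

Two edge vectors: Pick P→Pick Q = (96, 599, -438.9), Pick P→Pick R = (273, 58, -311.3).
Normal n = (Pick P→Pick Q) × (Pick P→Pick R) = (-161012.5, -89934.9, -157959).
So ∂z/∂x = −n_x/n_z = −1.01933 and ∂z/∂y = −n_y/n_z = −0.56936.
Gradient magnitude |∇z| = √(a² + b²) = √(1.03904 + 0.32417) = 1.16756.
True dip = arctan(1.16756) = 49.42°, dipping toward ENE (azimuth ≈ 061°).

49.42°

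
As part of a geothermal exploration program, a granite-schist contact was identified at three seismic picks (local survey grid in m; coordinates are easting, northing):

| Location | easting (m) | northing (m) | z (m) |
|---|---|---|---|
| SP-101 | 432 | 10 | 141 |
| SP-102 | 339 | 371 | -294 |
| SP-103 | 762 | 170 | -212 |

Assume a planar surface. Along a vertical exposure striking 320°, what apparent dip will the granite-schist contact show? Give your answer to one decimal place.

36.2°

Let the plane be z = a·easting + b·northing + c.
SP-102−SP-101: −93a + 361b = −435;  SP-103−SP-101: 330a + 160b = −353.
Solving gives a = −0.43156, b = −1.31616.
Unit vector along 320° is (sin 320°, cos 320°) = (-0.6428, 0.7660).
Slope in that direction = a·(-0.6428) + b·(0.7660) = −0.73084.
Apparent dip = arctan|0.73084| = 36.2° (true dip is 54.2°, so apparent ≤ true as expected).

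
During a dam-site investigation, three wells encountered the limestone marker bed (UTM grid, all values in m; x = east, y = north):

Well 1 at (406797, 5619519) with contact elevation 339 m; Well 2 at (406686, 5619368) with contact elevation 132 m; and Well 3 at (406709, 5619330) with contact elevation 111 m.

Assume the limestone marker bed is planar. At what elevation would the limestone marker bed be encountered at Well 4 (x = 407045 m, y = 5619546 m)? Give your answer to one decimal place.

515.3 m

Two edge vectors: Well 1→Well 2 = (-111, -151, -207), Well 1→Well 3 = (-88, -189, -228).
Normal n = (Well 1→Well 2) × (Well 1→Well 3) = (-4695, -7092, 7691).
So ∂z/∂x = −n_x/n_z = 0.610453777 and ∂z/∂y = −n_y/n_z = 0.922116760.
Intercept c from Well 1: 339 − 248330.77 − 5181852.65 = −5429844.42.
At (407045, 5619546): z = 248482.2 + 5181877.5 − 5429844.42 = 515.3 m.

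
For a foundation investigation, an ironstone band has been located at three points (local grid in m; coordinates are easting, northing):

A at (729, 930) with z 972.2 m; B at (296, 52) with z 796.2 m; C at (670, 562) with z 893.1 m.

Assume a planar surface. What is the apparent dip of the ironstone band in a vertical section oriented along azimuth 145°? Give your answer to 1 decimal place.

11.7°

Let the plane be z = a·easting + b·northing + c.
B−A: −433a − 878b = −176;  C−A: −59a − 368b = −79.1.
Solving gives a = −0.04353, b = 0.22193.
Unit vector along 145° is (sin 145°, cos 145°) = (0.5736, -0.8192).
Slope in that direction = a·(0.5736) + b·(-0.8192) = −0.20676.
Apparent dip = arctan|0.20676| = 11.7° (true dip is 12.7°, so apparent ≤ true as expected).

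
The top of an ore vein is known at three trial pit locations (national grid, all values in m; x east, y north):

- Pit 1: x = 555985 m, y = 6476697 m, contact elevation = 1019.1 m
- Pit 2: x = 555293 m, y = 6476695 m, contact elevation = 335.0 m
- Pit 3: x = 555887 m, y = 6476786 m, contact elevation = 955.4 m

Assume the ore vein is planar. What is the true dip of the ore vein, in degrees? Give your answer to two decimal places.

Let the plane be z = a·x + b·y + c.
Pit 2−Pit 1: −692a − 2b = −684.1;  Pit 3−Pit 1: −98a + 89b = −63.7.
Solving gives a = 0.98751, b = 0.37164.
Gradient magnitude |∇z| = √(a² + b²) = √(0.97518 + 0.13812) = 1.05513.
True dip = arctan(1.05513) = 46.54°, dipping toward WSW (azimuth ≈ 249°).

46.54°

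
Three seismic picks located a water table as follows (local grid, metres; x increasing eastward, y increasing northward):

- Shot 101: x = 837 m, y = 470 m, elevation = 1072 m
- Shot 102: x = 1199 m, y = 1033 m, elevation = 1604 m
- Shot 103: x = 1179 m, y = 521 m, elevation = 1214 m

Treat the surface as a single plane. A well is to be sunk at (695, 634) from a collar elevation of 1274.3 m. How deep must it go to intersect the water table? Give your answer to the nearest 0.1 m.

Two edge vectors: Shot 101→Shot 102 = (362, 563, 532), Shot 101→Shot 103 = (342, 51, 142).
Normal n = (Shot 101→Shot 102) × (Shot 101→Shot 103) = (52814, 130540, -174084).
So ∂z/∂x = −n_x/n_z = 0.303382 and ∂z/∂y = −n_y/n_z = 0.749868.
Intercept c from Shot 101: 1072 − 253.93 − 352.44 = 465.63.
At (695, 634): z_contact = 210.85 + 475.42 + 465.63 = 1151.90 m.
Depth below ground = 1274.3 − 1151.90 = 122.4 m.

122.4 m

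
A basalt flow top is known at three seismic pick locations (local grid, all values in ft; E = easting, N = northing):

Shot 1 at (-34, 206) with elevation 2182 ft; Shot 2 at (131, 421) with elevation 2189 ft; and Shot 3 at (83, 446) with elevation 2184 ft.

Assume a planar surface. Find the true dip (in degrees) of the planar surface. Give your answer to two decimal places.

5.31°

Let the plane be z = a·E + b·N + c.
Shot 2−Shot 1: 165a + 215b = 7;  Shot 3−Shot 1: 117a + 240b = 2.
Solving gives a = 0.08654, b = −0.03385.
Gradient magnitude |∇z| = √(a² + b²) = √(0.00749 + 0.00115) = 0.09292.
True dip = arctan(0.09292) = 5.31°, dipping toward WNW (azimuth ≈ 291°).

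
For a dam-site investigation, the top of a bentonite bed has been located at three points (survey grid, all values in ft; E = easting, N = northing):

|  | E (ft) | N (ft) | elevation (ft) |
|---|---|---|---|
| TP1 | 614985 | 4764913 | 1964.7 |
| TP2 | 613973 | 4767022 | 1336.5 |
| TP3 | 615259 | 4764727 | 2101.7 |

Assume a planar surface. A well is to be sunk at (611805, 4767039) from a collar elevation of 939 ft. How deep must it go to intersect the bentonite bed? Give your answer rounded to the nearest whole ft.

561 ft

Two edge vectors: TP1→TP2 = (-1012, 2109, -628.2), TP1→TP3 = (274, -186, 137).
Normal n = (TP1→TP2) × (TP1→TP3) = (172087.8, -33482.8, -389634).
So ∂z/∂E = −n_x/n_z = 0.44166526 and ∂z/∂N = −n_y/n_z = −0.08593398.
Intercept c from TP1: 1964.7 − 271617.51 + 409467.93 = 139815.13.
At (611805, 4767039): z_contact = 270213.0 − 409650.6 + 139815.13 = 377.5 ft.
Depth below ground = 939 − 377.5 = 561 ft.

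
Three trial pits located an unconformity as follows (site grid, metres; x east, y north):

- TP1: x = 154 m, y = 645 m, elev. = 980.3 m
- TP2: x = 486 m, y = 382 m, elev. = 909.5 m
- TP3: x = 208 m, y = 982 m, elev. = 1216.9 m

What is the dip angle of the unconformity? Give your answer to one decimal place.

Let the plane be z = a·x + b·y + c.
TP2−TP1: 332a − 263b = −70.8;  TP3−TP1: 54a + 337b = 236.6.
Solving gives a = 0.30429, b = 0.65332.
Gradient magnitude |∇z| = √(a² + b²) = √(0.09259 + 0.42683) = 0.72071.
True dip = arctan(0.72071) = 35.8°, dipping toward SSW (azimuth ≈ 205°).

35.8°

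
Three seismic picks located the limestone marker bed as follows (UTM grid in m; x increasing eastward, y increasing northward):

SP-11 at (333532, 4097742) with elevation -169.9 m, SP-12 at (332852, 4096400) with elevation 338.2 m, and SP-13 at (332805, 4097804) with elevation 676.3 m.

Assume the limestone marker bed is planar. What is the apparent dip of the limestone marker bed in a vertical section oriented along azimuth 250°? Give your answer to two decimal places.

Two edge vectors: SP-11→SP-12 = (-680, -1342, 508.1), SP-11→SP-13 = (-727, 62, 846.2).
Normal n = (SP-11→SP-12) × (SP-11→SP-13) = (-1167102.6, 206027.3, -1017794).
So ∂z/∂x = −n_x/n_z = −1.14670 and ∂z/∂y = −n_y/n_z = 0.20243.
Unit vector along 250° is (sin 250°, cos 250°) = (-0.9397, -0.3420).
Slope in that direction = a·(-0.9397) + b·(-0.3420) = 1.00831.
Apparent dip = arctan|1.00831| = 45.24° (true dip is 49.3°, so apparent ≤ true as expected).

45.24°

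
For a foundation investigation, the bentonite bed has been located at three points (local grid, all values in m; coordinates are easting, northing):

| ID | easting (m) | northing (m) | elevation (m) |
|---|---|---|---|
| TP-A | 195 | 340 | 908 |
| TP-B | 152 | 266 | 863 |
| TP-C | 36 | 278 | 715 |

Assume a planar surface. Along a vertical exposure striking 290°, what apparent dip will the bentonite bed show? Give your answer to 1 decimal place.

Two edge vectors: TP-A→TP-B = (-43, -74, -45), TP-A→TP-C = (-159, -62, -193).
Normal n = (TP-A→TP-B) × (TP-A→TP-C) = (11492, -1144, -9100).
So ∂z/∂easting = −n_x/n_z = 1.26286 and ∂z/∂northing = −n_y/n_z = −0.12571.
Unit vector along 290° is (sin 290°, cos 290°) = (-0.9397, 0.3420).
Slope in that direction = a·(-0.9397) + b·(0.3420) = −1.22969.
Apparent dip = arctan|1.22969| = 50.9° (true dip is 51.8°, so apparent ≤ true as expected).

50.9°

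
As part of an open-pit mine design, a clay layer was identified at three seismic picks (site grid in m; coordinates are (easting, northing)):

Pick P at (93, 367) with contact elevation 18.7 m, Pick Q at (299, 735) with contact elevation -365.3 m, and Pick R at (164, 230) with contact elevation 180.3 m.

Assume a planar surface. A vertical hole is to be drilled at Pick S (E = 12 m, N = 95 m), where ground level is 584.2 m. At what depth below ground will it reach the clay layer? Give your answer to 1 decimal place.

Let the plane be z = a·E + b·N + c.
Pick Q−Pick P: 206a + 368b = −384;  Pick R−Pick P: 71a − 137b = 161.6.
Solving gives a = 0.12623, b = −1.11414.
Then c = 18.7 − a·93 − b·367 = 415.85.
At (12, 95): z_contact = 1.51 − 105.84 + 415.85 = 311.52 m.
Depth below ground = 584.2 − 311.52 = 272.7 m.

272.7 m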